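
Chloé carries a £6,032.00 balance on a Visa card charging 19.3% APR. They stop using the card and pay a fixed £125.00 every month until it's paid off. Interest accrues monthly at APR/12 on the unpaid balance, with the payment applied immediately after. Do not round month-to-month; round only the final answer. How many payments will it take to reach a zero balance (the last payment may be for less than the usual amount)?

Monthly rate r = 19.3%/12 = 1.60833% = 0.0160833.
Recurrence: B ← B·(1+r) − £125.00.
Month 1: interest £97.01; balance after payment £6,004.01.
Month 2: interest £96.56; balance after payment £5,975.58.
Closed form: n = −ln(1 − rB₀/P)/ln(1+r) = −ln(0.22388)/ln(1.01608) ≈ 93.801, so the balance reaches zero during payment 94.

94 months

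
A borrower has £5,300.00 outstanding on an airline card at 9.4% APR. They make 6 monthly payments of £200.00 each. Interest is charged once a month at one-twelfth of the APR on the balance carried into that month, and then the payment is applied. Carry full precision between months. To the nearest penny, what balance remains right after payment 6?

Monthly rate r = 9.4%/12 = 0.783333% = 0.00783333.
Each month: B ← B·(1+r) − £200.00.
Month 1: interest £41.52; balance after payment £5,141.52.
Month 2: interest £40.28; balance after payment £4,981.79.
Month 3: interest £39.02; balance after payment £4,820.82.
Month 4: interest £37.76; balance after payment £4,658.58.
Month 5: interest £36.49; balance after payment £4,495.07.
Month 6: interest £35.21; balance after payment £4,330.28.

£4,330.28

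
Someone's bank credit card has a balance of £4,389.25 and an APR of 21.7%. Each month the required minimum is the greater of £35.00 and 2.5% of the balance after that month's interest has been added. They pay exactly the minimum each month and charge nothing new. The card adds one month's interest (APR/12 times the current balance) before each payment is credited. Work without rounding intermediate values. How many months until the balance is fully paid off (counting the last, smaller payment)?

Monthly rate r = 21.7%/12 = 1.80833% = 0.0180833.
While 2.5% of the post-interest balance exceeds £35.00, each month B ← (B·(1+r))·(1 − 0.025), i.e. B shrinks by the factor (1+r)·0.975 = 0.99263.
This holds for months 1–157. Entering month 158 the balance is £1,374.35; 2.5% of the post-interest balance is now below £35.00, so the flat £35.00 minimum applies from here.
From month 158 a fixed £35.00 at rate r clears £1,374.35 in 70 more payments. Total: 157 + 70 = 227 months.

227 months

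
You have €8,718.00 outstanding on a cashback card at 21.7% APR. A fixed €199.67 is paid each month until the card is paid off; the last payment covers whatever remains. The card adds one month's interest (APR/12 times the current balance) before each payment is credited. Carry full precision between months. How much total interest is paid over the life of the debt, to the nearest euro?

€8,646

Monthly rate r = 21.7%/12 = 1.80833% = 0.0180833.
Payoff takes n = ⌈−ln(1 − rB₀/P)/ln(1+r)⌉ = ⌈86.963⌉ = 87 payments; the last is €192.36.
Total paid = 86·€199.67 + €192.36 = €17,363.98.
Total interest = total paid − principal = €17,363.98 − €8,718.00 = €8,645.98.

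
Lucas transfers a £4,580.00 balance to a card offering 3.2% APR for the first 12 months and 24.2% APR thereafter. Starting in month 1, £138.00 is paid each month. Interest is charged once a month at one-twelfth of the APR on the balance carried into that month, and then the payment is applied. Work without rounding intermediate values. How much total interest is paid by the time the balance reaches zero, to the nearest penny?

£1,151.53

Promo months 1–12 at r₀ = 3.2%/12 = 0.00266667; months 13+ at r₁ = 24.2%/12 = 0.0201667.
After month 12: iterate B ← B·(1+r₀) − £138.00 for 12 months → £3,048.22.
Then at r₁ with £138.00/mo: n₂ = −ln(1 − r₁·B/P)/ln(1+r₁) ≈ 29.53 → 30 more payments.
Total paid = 41·£138.00 + £73.53 = £5,731.53; interest = £5,731.53 − £4,580.00 = £1,151.53.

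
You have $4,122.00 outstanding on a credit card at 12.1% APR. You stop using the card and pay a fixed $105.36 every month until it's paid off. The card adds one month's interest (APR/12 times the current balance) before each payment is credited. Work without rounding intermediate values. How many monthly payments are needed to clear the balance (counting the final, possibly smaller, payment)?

Monthly rate r = 12.1%/12 = 1.00833% = 0.0100833.
Recurrence: B ← B·(1+r) − $105.36.
Month 1: interest $41.56; balance after payment $4,058.20.
Month 2: interest $40.92; balance after payment $3,993.76.
Closed form: n = −ln(1 − rB₀/P)/ln(1+r) = −ln(0.60551)/ln(1.01008) ≈ 50.004, so the balance reaches zero during payment 51.

51 payments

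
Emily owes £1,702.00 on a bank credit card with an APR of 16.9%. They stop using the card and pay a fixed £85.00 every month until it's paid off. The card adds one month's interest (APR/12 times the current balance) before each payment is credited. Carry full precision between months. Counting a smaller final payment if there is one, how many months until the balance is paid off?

24 payments

Monthly rate r = 16.9%/12 = 1.40833% = 0.0140833.
Recurrence: B ← B·(1+r) − £85.00.
Month 1: interest £23.97; balance after payment £1,640.97.
Month 2: interest £23.11; balance after payment £1,579.08.
Closed form: n = −ln(1 − rB₀/P)/ln(1+r) = −ln(0.718)/ln(1.01408) ≈ 23.688, so the balance reaches zero during payment 24.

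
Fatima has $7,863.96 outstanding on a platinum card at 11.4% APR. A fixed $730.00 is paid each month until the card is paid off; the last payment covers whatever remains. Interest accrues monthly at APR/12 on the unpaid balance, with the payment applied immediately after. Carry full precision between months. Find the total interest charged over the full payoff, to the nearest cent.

$472.33

Monthly rate r = 11.4%/12 = 0.95% = 0.0095.
Payoff takes n = ⌈−ln(1 − rB₀/P)/ln(1+r)⌉ = ⌈11.418⌉ = 12 payments; the last is $306.29.
Total paid = 11·$730.00 + $306.29 = $8,336.29.
Total interest = total paid − principal = $8,336.29 − $7,863.96 = $472.33.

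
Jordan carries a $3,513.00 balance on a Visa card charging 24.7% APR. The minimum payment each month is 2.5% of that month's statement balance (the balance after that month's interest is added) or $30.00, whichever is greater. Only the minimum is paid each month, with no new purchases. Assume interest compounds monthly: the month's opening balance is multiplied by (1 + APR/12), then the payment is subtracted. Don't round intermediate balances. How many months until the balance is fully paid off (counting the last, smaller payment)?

303 months

Monthly rate r = 24.7%/12 = 2.05833% = 0.0205833.
While 2.5% of the post-interest balance exceeds $30.00, each month B ← (B·(1+r))·(1 − 0.025), i.e. B shrinks by the factor (1+r)·0.975 = 0.99507.
This holds for months 1–222. Entering month 223 the balance is $1,172.37; 2.5% of the post-interest balance is now below $30.00, so the flat $30.00 minimum applies from here.
From month 223 a fixed $30.00 at rate r clears $1,172.37 in 81 more payments. Total: 222 + 81 = 303 months.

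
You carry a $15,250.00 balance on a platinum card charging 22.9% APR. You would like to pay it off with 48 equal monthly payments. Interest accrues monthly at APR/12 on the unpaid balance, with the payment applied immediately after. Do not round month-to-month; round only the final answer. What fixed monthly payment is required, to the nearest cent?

$487.95

Monthly rate r = 22.9%/12 = 1.90833% = 0.0190833.
Level-payment amortization: P = B₀·r / (1 − (1+r)^(−n)) = 15250.00·0.0190833 / (1 − 1.01908^(−48)).
Denominator 1 − (1+r)^(−48) = 0.596415526.
P = 291.021 / 0.596415526 ≈ 487.95.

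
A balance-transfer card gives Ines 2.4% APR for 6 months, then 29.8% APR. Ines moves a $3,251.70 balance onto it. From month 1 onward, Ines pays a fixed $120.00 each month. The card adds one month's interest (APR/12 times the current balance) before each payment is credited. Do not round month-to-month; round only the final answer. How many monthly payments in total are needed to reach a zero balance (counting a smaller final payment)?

Promo months 1–6 at r₀ = 2.4%/12 = 0.002; months 7+ at r₁ = 29.8%/12 = 0.0248333.
After month 6: iterate B ← B·(1+r₀) − $120.00 for 6 months → $2,567.31.
Then at r₁ with $120.00/mo: n₂ = −ln(1 − r₁·B/P)/ln(1+r₁) ≈ 30.89 → 31 more payments.

37 months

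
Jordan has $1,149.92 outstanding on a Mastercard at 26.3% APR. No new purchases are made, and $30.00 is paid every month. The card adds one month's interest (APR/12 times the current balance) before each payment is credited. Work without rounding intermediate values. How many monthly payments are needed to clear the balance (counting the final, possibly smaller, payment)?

Monthly rate r = 26.3%/12 = 2.19167% = 0.0219167.
Recurrence: B ← B·(1+r) − $30.00.
Month 1: interest $25.20; balance after payment $1,145.12.
Month 2: interest $25.10; balance after payment $1,140.22.
Closed form: n = −ln(1 − rB₀/P)/ln(1+r) = −ln(0.15992)/ln(1.02192) ≈ 84.552, so the balance reaches zero during payment 85.

85 months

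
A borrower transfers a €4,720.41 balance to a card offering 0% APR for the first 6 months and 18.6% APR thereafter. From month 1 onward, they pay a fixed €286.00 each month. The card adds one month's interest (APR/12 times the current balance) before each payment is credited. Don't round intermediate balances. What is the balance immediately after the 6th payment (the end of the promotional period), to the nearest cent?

Promo months 1–6 at r₀ = 0%/12 = 0; months 7+ at r₁ = 18.6%/12 = 0.0155.
After month 6 (no interest yet): B = €4,720.41 − 6·€286.00 = €3,004.41.

€3,004.41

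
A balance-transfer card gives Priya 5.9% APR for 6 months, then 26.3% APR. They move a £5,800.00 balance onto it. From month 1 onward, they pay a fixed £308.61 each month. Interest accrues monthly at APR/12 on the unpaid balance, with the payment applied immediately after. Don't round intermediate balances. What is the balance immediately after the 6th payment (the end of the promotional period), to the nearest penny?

£4,098.65

Promo months 1–6 at r₀ = 5.9%/12 = 0.00491667; months 7+ at r₁ = 26.3%/12 = 0.0219167.
After month 6: iterate B ← B·(1+r₀) − £308.61 for 6 months → £4,098.65.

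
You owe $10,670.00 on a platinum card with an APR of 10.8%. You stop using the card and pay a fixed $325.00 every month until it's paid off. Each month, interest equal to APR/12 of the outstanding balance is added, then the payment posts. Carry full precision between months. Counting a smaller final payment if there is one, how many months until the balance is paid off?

Monthly rate r = 10.8%/12 = 0.9% = 0.009.
Recurrence: B ← B·(1+r) − $325.00.
Month 1: interest $96.03; balance after payment $10,441.03.
Month 2: interest $93.97; balance after payment $10,210.00.
Closed form: n = −ln(1 − rB₀/P)/ln(1+r) = −ln(0.70452)/ln(1.009) ≈ 39.090, so the balance reaches zero during payment 40.

40 months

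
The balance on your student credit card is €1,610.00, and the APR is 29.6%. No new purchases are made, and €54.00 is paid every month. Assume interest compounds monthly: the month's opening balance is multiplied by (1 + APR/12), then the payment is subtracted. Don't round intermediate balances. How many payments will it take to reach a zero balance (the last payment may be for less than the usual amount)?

Monthly rate r = 29.6%/12 = 2.46667% = 0.0246667.
Recurrence: B ← B·(1+r) − €54.00.
Month 1: interest €39.71; balance after payment €1,595.71.
Month 2: interest €39.36; balance after payment €1,581.07.
Closed form: n = −ln(1 − rB₀/P)/ln(1+r) = −ln(0.26457)/ln(1.02467) ≈ 54.567, so the balance reaches zero during payment 55.

55 months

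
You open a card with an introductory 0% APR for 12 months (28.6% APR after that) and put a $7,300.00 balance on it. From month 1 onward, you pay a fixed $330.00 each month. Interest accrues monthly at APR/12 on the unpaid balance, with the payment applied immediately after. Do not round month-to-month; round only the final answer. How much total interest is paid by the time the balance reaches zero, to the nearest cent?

Promo months 1–12 at r₀ = 0%/12 = 0; months 13+ at r₁ = 28.6%/12 = 0.0238333.
After month 12 (no interest yet): B = $7,300.00 − 12·$330.00 = $3,340.00.
Then at r₁ with $330.00/mo: n₂ = −ln(1 − r₁·B/P)/ln(1+r₁) ≈ 11.72 → 12 more payments.
Total paid = 23·$330.00 + $238.33 = $7,828.33; interest = $7,828.33 − $7,300.00 = $528.33.

$528.33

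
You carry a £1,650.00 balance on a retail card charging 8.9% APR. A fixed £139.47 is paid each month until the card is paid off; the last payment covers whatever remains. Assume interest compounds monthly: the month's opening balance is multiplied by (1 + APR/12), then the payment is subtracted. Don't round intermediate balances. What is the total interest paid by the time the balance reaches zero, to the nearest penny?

Monthly rate r = 8.9%/12 = 0.741667% = 0.00741667.
Payoff takes n = ⌈−ln(1 − rB₀/P)/ln(1+r)⌉ = ⌈12.428⌉ = 13 payments; the last is £59.80.
Total paid = 12·£139.47 + £59.80 = £1,733.44.
Total interest = total paid − principal = £1,733.44 − £1,650.00 = £83.44.

£83.44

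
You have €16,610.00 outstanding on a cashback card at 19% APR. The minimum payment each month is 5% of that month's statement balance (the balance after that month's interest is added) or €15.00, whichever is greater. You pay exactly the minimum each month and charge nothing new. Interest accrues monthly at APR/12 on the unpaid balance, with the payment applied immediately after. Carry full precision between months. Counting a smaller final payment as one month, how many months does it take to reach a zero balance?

Monthly rate r = 19%/12 = 1.58333% = 0.0158333.
While 5% of the post-interest balance exceeds €15.00, each month B ← (B·(1+r))·(1 − 0.05), i.e. B shrinks by the factor (1+r)·0.95 = 0.96504.
This holds for months 1–114. Entering month 115 the balance is €287.49; 5% of the post-interest balance is now below €15.00, so the flat €15.00 minimum applies from here.
From month 115 a fixed €15.00 at rate r clears €287.49 in 24 more payments. Total: 114 + 24 = 138 months.

138 months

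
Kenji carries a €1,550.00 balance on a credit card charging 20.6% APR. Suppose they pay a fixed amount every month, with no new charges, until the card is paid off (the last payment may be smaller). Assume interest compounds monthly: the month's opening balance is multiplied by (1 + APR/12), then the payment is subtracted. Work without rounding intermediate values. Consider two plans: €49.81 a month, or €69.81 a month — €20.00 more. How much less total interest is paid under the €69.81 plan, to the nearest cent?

€267.43

Monthly rate r = 20.6%/12 = 1.71667% = 0.0171667.
At €49.81/mo: n = ⌈−ln(1 − rB₀/P)/ln(1+r)⌉ = 45 payments (last €44.14); total interest = total paid − €1,550.00 = €685.78.
At €69.81/mo: 29 payments (last €13.67); total interest €418.35.
Interest saved = €685.78 − €418.35 = €267.43.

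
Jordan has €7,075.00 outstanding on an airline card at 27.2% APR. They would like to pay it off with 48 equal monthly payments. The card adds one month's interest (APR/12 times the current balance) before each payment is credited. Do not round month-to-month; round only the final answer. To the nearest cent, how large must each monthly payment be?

Monthly rate r = 27.2%/12 = 2.26667% = 0.0226667.
Level-payment amortization: P = B₀·r / (1 − (1+r)^(−n)) = 7075.00·0.0226667 / (1 − 1.02267^(−48)).
Denominator 1 − (1+r)^(−48) = 0.658993095.
P = 160.367 / 0.658993095 ≈ 243.35.

€243.35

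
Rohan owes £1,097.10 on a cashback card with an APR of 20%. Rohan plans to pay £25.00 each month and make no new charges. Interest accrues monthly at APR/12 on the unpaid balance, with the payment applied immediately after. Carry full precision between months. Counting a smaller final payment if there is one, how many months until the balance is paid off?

Monthly rate r = 20%/12 = 1.66667% = 0.0166667.
Recurrence: B ← B·(1+r) − £25.00.
Month 1: interest £18.28; balance after payment £1,090.38.
Month 2: interest £18.17; balance after payment £1,083.56.
Closed form: n = −ln(1 − rB₀/P)/ln(1+r) = −ln(0.2686)/ln(1.01667) ≈ 79.527, so the balance reaches zero during payment 80.

80 payments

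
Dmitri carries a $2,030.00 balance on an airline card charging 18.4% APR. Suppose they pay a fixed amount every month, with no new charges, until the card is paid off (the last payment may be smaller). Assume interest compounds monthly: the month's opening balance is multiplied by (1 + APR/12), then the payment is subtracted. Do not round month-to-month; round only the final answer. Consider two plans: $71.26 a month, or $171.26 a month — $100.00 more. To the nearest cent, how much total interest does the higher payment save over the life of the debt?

$430.98

Monthly rate r = 18.4%/12 = 1.53333% = 0.0153333.
At $71.26/mo: n = ⌈−ln(1 − rB₀/P)/ln(1+r)⌉ = 38 payments (last $52.09); total interest = total paid − $2,030.00 = $658.71.
At $171.26/mo: 14 payments (last $31.35); total interest $227.73.
Interest saved = $658.71 − $227.73 = $430.98.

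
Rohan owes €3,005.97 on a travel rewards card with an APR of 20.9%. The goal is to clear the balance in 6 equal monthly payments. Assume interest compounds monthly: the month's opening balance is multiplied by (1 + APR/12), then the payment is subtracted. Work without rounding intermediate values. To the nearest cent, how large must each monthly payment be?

Monthly rate r = 20.9%/12 = 1.74167% = 0.0174167.
Level-payment amortization: P = B₀·r / (1 − (1+r)^(−n)) = 3005.97·0.0174167 / (1 − 1.01742^(−6)).
Denominator 1 − (1+r)^(−6) = 0.0984145095.
P = 52.354 / 0.0984145095 ≈ 531.97.

€531.97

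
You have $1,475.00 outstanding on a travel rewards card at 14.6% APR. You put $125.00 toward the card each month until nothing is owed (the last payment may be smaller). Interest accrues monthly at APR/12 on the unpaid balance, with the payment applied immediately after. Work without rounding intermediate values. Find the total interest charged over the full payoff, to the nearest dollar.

$127

Monthly rate r = 14.6%/12 = 1.21667% = 0.0121667.
Payoff takes n = ⌈−ln(1 − rB₀/P)/ln(1+r)⌉ = ⌈12.815⌉ = 13 payments; the last is $102.03.
Total paid = 12·$125.00 + $102.03 = $1,602.03.
Total interest = total paid − principal = $1,602.03 − $1,475.00 = $127.03.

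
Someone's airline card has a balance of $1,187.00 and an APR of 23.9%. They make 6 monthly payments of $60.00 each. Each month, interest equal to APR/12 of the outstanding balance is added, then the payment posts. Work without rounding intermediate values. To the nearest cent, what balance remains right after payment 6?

Monthly rate r = 23.9%/12 = 1.99167% = 0.0199167.
Each month: B ← B·(1+r) − $60.00.
Month 1: interest $23.64; balance after payment $1,150.64.
Month 2: interest $22.92; balance after payment $1,113.56.
Month 3: interest $22.18; balance after payment $1,075.74.
Month 4: interest $21.43; balance after payment $1,037.16.
Month 5: interest $20.66; balance after payment $997.82.
Month 6: interest $19.87; balance after payment $957.69.

$957.69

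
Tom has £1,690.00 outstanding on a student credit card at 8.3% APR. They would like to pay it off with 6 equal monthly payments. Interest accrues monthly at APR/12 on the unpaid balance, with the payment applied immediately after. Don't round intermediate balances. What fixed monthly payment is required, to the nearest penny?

£288.52

Monthly rate r = 8.3%/12 = 0.691667% = 0.00691667.
Level-payment amortization: P = B₀·r / (1 − (1+r)^(−n)) = 1690.00·0.00691667 / (1 − 1.00692^(−6)).
Denominator 1 − (1+r)^(−6) = 0.0405135999.
P = 11.6892 / 0.0405135999 ≈ 288.52.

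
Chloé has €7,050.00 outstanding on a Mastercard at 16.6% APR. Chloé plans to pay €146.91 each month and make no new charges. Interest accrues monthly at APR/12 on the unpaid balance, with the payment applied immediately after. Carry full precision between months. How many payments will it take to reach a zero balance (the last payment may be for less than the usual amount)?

Monthly rate r = 16.6%/12 = 1.38333% = 0.0138333.
Recurrence: B ← B·(1+r) − €146.91.
Month 1: interest €97.53; balance after payment €7,000.61.
Month 2: interest €96.84; balance after payment €6,950.55.
Closed form: n = −ln(1 − rB₀/P)/ln(1+r) = −ln(0.33616)/ln(1.01383) ≈ 79.352, so the balance reaches zero during payment 80.

80 payments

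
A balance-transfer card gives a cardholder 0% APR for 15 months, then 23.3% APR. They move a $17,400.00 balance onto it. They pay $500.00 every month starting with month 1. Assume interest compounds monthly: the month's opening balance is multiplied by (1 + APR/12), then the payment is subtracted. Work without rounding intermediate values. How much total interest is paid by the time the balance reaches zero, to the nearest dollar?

Promo months 1–15 at r₀ = 0%/12 = 0; months 16+ at r₁ = 23.3%/12 = 0.0194167.
After month 15 (no interest yet): B = $17,400.00 − 15·$500.00 = $9,900.00.
Then at r₁ with $500.00/mo: n₂ = −ln(1 − r₁·B/P)/ln(1+r₁) ≈ 25.23 → 26 more payments.
Total paid = 40·$500.00 + $117.21 = $20,117.21; interest = $20,117.21 − $17,400.00 = $2,717.21.

$2,717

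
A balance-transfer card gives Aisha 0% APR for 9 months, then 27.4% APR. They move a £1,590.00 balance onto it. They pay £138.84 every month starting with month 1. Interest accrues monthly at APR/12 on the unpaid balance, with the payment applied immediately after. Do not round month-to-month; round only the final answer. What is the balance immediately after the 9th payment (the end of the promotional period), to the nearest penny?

£340.44

Promo months 1–9 at r₀ = 0%/12 = 0; months 10+ at r₁ = 27.4%/12 = 0.0228333.
After month 9 (no interest yet): B = £1,590.00 − 9·£138.84 = £340.44.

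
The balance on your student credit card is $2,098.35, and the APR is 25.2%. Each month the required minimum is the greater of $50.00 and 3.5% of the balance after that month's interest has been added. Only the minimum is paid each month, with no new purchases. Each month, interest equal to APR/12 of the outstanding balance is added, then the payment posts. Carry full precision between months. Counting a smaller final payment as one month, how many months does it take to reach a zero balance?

Monthly rate r = 25.2%/12 = 2.1% = 0.021.
While 3.5% of the post-interest balance exceeds $50.00, each month B ← (B·(1+r))·(1 − 0.035), i.e. B shrinks by the factor (1+r)·0.965 = 0.98526.
This holds for months 1–28. Entering month 29 the balance is $1,384.72; 3.5% of the post-interest balance is now below $50.00, so the flat $50.00 minimum applies from here.
From month 29 a fixed $50.00 at rate r clears $1,384.72 in 42 more payments. Total: 28 + 42 = 70 months.

70 months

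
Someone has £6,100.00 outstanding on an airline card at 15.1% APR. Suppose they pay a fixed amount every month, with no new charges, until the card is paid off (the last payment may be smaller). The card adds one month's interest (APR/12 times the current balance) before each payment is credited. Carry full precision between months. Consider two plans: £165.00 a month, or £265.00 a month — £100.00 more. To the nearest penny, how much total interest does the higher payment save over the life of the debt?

Monthly rate r = 15.1%/12 = 1.25833% = 0.0125833.
At £165.00/mo: n = ⌈−ln(1 − rB₀/P)/ln(1+r)⌉ = 51 payments (last £8.30); total interest = total paid − £6,100.00 = £2,158.30.
At £265.00/mo: 28 payments (last £93.05); total interest £1,148.05.
Interest saved = £2,158.30 − £1,148.05 = £1,010.25.

£1,010.25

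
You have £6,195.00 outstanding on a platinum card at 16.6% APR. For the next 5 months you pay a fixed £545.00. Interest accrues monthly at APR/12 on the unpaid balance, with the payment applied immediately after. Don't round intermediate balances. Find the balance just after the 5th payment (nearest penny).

£3,834.07

Monthly rate r = 16.6%/12 = 1.38333% = 0.0138333.
Each month: B ← B·(1+r) − £545.00.
Month 1: interest £85.70; balance after payment £5,735.70.
Month 2: interest £79.34; balance after payment £5,270.04.
Month 3: interest £72.90; balance after payment £4,797.94.
Month 4: interest £66.37; balance after payment £4,319.32.
Month 5: interest £59.75; balance after payment £3,834.07.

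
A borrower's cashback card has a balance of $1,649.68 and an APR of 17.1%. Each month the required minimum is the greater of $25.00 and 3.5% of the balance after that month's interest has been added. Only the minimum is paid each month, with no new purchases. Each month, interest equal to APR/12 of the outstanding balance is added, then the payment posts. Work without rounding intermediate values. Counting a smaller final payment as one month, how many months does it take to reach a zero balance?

76 months

Monthly rate r = 17.1%/12 = 1.425% = 0.01425.
While 3.5% of the post-interest balance exceeds $25.00, each month B ← (B·(1+r))·(1 − 0.035), i.e. B shrinks by the factor (1+r)·0.965 = 0.97875.
This holds for months 1–40. Entering month 41 the balance is $698.70; 3.5% of the post-interest balance is now below $25.00, so the flat $25.00 minimum applies from here.
From month 41 a fixed $25.00 at rate r clears $698.70 in 36 more payments. Total: 40 + 36 = 76 months.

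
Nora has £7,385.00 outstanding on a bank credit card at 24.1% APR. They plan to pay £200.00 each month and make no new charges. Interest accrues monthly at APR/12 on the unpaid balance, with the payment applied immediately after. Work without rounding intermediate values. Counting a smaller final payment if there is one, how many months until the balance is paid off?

69 months

Monthly rate r = 24.1%/12 = 2.00833% = 0.0200833.
Recurrence: B ← B·(1+r) − £200.00.
Month 1: interest £148.32; balance after payment £7,333.32.
Month 2: interest £147.28; balance after payment £7,280.59.
Closed form: n = −ln(1 − rB₀/P)/ln(1+r) = −ln(0.25842)/ln(1.02008) ≈ 68.051, so the balance reaches zero during payment 69.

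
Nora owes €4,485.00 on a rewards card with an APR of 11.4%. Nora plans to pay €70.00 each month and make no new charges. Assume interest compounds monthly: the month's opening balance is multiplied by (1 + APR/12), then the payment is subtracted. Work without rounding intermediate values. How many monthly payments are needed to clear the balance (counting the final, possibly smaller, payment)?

Monthly rate r = 11.4%/12 = 0.95% = 0.0095.
Recurrence: B ← B·(1+r) − €70.00.
Month 1: interest €42.61; balance after payment €4,457.61.
Month 2: interest €42.35; balance after payment €4,429.95.
Closed form: n = −ln(1 − rB₀/P)/ln(1+r) = −ln(0.39132)/ln(1.0095) ≈ 99.229, so the balance reaches zero during payment 100.

100 months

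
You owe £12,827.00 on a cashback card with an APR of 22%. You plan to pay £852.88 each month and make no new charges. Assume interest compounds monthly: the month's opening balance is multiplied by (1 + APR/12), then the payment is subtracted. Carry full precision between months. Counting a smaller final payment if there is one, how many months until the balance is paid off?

Monthly rate r = 22%/12 = 1.83333% = 0.0183333.
Recurrence: B ← B·(1+r) − £852.88.
Month 1: interest £235.16; balance after payment £12,209.28.
Month 2: interest £223.84; balance after payment £11,580.24.
Closed form: n = −ln(1 − rB₀/P)/ln(1+r) = −ln(0.72427)/ln(1.01833) ≈ 17.756, so the balance reaches zero during payment 18.

18 payments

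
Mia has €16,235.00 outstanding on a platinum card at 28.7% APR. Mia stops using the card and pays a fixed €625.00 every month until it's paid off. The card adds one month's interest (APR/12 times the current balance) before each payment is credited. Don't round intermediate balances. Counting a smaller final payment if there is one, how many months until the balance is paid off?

Monthly rate r = 28.7%/12 = 2.39167% = 0.0239167.
Recurrence: B ← B·(1+r) − €625.00.
Month 1: interest €388.29; balance after payment €15,998.29.
Month 2: interest €382.63; balance after payment €15,755.91.
Closed form: n = −ln(1 − rB₀/P)/ln(1+r) = −ln(0.37874)/ln(1.02392) ≈ 41.079, so the balance reaches zero during payment 42.

42 months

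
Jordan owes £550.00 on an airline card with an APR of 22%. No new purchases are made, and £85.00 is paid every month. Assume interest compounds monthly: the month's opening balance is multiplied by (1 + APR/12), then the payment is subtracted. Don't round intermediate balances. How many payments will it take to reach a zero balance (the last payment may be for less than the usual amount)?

7 payments

Monthly rate r = 22%/12 = 1.83333% = 0.0183333.
Recurrence: B ← B·(1+r) − £85.00.
Month 1: interest £10.08; balance after payment £475.08.
Month 2: interest £8.71; balance after payment £398.79.
Closed form: n = −ln(1 − rB₀/P)/ln(1+r) = −ln(0.88137)/ln(1.01833) ≈ 6.951, so the balance reaches zero during payment 7.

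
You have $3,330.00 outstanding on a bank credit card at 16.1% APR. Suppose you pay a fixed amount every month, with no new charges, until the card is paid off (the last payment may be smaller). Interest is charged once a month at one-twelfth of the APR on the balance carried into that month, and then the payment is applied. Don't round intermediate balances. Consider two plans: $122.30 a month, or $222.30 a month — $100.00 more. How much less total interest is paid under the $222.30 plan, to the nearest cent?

Monthly rate r = 16.1%/12 = 1.34167% = 0.0134167.
At $122.30/mo: n = ⌈−ln(1 − rB₀/P)/ln(1+r)⌉ = 35 payments (last $13.72); total interest = total paid − $3,330.00 = $841.92.
At $222.30/mo: 17 payments (last $185.82); total interest $412.62.
Interest saved = $841.92 − $412.62 = $429.30.

$429.30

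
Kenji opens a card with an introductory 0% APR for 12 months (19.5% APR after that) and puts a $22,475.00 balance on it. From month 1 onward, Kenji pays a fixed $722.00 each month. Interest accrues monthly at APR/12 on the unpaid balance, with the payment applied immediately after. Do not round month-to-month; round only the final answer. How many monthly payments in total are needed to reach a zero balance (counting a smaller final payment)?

36 payments

Promo months 1–12 at r₀ = 0%/12 = 0; months 13+ at r₁ = 19.5%/12 = 0.01625.
After month 12 (no interest yet): B = $22,475.00 − 12·$722.00 = $13,811.00.
Then at r₁ with $722.00/mo: n₂ = −ln(1 − r₁·B/P)/ln(1+r₁) ≈ 23.10 → 24 more payments.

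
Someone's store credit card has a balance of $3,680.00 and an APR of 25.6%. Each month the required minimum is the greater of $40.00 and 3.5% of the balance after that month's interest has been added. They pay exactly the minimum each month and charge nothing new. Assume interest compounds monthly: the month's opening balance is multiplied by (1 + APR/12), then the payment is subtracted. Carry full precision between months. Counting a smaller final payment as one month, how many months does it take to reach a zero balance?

Monthly rate r = 25.6%/12 = 2.13333% = 0.0213333.
While 3.5% of the post-interest balance exceeds $40.00, each month B ← (B·(1+r))·(1 − 0.035), i.e. B shrinks by the factor (1+r)·0.965 = 0.98559.
This holds for months 1–82. Entering month 83 the balance is $1,118.98; 3.5% of the post-interest balance is now below $40.00, so the flat $40.00 minimum applies from here.
From month 83 a fixed $40.00 at rate r clears $1,118.98 in 44 more payments. Total: 82 + 44 = 126 months.

126 months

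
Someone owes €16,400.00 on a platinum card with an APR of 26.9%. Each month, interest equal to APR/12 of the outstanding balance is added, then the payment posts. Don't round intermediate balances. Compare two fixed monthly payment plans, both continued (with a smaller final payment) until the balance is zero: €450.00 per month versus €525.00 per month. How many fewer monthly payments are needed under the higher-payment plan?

22 fewer payments

Monthly rate r = 26.9%/12 = 2.24167% = 0.0224167.
At €450.00/mo: n = ⌈−ln(1 − rB₀/P)/ln(1+r)⌉ = 77 payments (last €269.44); total interest = total paid − €16,400.00 = €18,069.44.
At €525.00/mo: 55 payments (last €183.38); total interest €12,133.38.
Payments saved = 77 − 55 = 22.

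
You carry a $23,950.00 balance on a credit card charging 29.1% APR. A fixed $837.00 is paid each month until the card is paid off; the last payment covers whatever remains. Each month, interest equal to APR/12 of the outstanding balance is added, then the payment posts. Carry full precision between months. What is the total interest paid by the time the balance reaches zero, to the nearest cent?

$17,405.86

Monthly rate r = 29.1%/12 = 2.425% = 0.02425.
Payoff takes n = ⌈−ln(1 − rB₀/P)/ln(1+r)⌉ = ⌈49.407⌉ = 50 payments; the last is $342.86.
Total paid = 49·$837.00 + $342.86 = $41,355.86.
Total interest = total paid − principal = $41,355.86 − $23,950.00 = $17,405.86.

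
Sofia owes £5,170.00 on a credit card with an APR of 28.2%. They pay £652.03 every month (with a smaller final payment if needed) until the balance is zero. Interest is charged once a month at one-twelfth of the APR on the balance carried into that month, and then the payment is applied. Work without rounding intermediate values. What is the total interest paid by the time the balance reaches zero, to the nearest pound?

Monthly rate r = 28.2%/12 = 2.35% = 0.0235.
Payoff takes n = ⌈−ln(1 − rB₀/P)/ln(1+r)⌉ = ⌈8.877⌉ = 9 payments; the last is £572.88.
Total paid = 8·£652.03 + £572.88 = £5,789.12.
Total interest = total paid − principal = £5,789.12 − £5,170.00 = £619.12.

£619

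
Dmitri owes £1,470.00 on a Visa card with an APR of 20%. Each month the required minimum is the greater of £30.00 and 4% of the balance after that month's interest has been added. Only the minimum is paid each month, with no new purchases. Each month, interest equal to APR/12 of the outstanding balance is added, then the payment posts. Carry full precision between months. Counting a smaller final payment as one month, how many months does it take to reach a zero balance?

Monthly rate r = 20%/12 = 1.66667% = 0.0166667.
While 4% of the post-interest balance exceeds £30.00, each month B ← (B·(1+r))·(1 − 0.04), i.e. B shrinks by the factor (1+r)·0.96 = 0.976.
This holds for months 1–29. Entering month 30 the balance is £726.71; 4% of the post-interest balance is now below £30.00, so the flat £30.00 minimum applies from here.
From month 30 a fixed £30.00 at rate r clears £726.71 in 32 more payments. Total: 29 + 32 = 61 months.

61 months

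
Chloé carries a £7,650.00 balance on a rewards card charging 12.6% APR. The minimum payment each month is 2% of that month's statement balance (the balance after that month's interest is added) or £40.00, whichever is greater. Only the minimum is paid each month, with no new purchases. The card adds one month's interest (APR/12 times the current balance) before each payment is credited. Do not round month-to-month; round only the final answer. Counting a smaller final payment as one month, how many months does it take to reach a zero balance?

209 months

Monthly rate r = 12.6%/12 = 1.05% = 0.0105.
While 2% of the post-interest balance exceeds £40.00, each month B ← (B·(1+r))·(1 − 0.02), i.e. B shrinks by the factor (1+r)·0.98 = 0.99029.
This holds for months 1–139. Entering month 140 the balance is £1,970.76; 2% of the post-interest balance is now below £40.00, so the flat £40.00 minimum applies from here.
From month 140 a fixed £40.00 at rate r clears £1,970.76 in 70 more payments. Total: 139 + 70 = 209 months.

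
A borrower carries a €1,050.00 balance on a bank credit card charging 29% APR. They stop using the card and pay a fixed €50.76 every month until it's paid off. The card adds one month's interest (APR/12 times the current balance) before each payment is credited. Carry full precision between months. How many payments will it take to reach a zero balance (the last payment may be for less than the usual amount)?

30 payments

Monthly rate r = 29%/12 = 2.41667% = 0.0241667.
Recurrence: B ← B·(1+r) − €50.76.
Month 1: interest €25.38; balance after payment €1,024.62.
Month 2: interest €24.76; balance after payment €998.62.
Closed form: n = −ln(1 − rB₀/P)/ln(1+r) = −ln(0.5001)/ln(1.02417) ≈ 29.019, so the balance reaches zero during payment 30.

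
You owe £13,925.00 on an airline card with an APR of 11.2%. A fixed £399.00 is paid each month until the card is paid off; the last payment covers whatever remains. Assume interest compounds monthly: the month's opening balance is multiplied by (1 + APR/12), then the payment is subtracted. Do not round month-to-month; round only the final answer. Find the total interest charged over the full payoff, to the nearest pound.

£3,003

Monthly rate r = 11.2%/12 = 0.933333% = 0.00933333.
Payoff takes n = ⌈−ln(1 − rB₀/P)/ln(1+r)⌉ = ⌈42.425⌉ = 43 payments; the last is £169.85.
Total paid = 42·£399.00 + £169.85 = £16,927.85.
Total interest = total paid − principal = £16,927.85 − £13,925.00 = £3,002.85.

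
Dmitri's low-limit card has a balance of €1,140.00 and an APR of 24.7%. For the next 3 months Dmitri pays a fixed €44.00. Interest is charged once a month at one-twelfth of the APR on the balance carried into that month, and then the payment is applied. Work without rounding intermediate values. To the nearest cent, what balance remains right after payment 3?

€1,077.12

Monthly rate r = 24.7%/12 = 2.05833% = 0.0205833.
Each month: B ← B·(1+r) − €44.00.
Month 1: interest €23.46; balance after payment €1,119.46.
Month 2: interest €23.04; balance after payment €1,098.51.
Month 3: interest €22.61; balance after payment €1,077.12.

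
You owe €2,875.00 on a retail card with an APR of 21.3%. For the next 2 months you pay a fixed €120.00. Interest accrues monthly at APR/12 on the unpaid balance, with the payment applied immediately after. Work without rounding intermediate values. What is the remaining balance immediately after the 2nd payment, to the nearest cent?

€2,735.84

Monthly rate r = 21.3%/12 = 1.775% = 0.01775.
Each month: B ← B·(1+r) − €120.00.
Month 1: interest €51.03; balance after payment €2,806.03.
Month 2: interest €49.81; balance after payment €2,735.84.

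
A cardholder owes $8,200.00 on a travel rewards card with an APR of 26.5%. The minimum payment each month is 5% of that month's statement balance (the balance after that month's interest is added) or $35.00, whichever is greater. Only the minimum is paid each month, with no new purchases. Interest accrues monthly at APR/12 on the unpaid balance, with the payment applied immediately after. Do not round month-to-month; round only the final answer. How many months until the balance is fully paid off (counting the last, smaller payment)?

Monthly rate r = 26.5%/12 = 2.20833% = 0.0220833.
While 5% of the post-interest balance exceeds $35.00, each month B ← (B·(1+r))·(1 − 0.05), i.e. B shrinks by the factor (1+r)·0.95 = 0.97098.
This holds for months 1–85. Entering month 86 the balance is $670.90; 5% of the post-interest balance is now below $35.00, so the flat $35.00 minimum applies from here.
From month 86 a fixed $35.00 at rate r clears $670.90 in 26 more payments. Total: 85 + 26 = 111 months.

111 months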